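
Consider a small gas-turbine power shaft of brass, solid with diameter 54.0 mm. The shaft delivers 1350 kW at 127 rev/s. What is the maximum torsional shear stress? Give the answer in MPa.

54.7 MPa

ω = 2π·127 = 798.0 rad/s, so T = P/ω = 1350×10³ / 798.0 = 1692 N·m.
J = πd⁴/32 = π(0.0540)⁴/32 = 8.348×10^-7 m⁴.
τ_max = T·r/J = 1692 × 0.0270 / 8.348×10^-7 = 5.472×10^7 Pa.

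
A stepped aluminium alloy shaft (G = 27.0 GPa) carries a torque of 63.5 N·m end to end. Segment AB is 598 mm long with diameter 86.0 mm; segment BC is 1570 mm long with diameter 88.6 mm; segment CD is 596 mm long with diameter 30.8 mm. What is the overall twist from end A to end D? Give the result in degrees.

0.959°

J_AB = π(0.0860)⁴/32 = 5.37×10^-6 m⁴; J_BC = π(0.0886)⁴/32 = 6.05×10^-6 m⁴; J_CD = π(0.0308)⁴/32 = 8.83×10^-8 m⁴.
θ = (T/G)·Σ L_i/J_i = (63.50/27.0×10⁹)·(0.598/5.37×10^-6 + 1.57/6.05×10^-6 + 0.596/8.83×10^-8) = 0.01674 rad.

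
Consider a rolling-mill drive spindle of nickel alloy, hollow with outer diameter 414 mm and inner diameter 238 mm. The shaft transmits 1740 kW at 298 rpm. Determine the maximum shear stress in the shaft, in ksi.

ω = 2π·298/60 = 31.21 rad/s, so T = P/ω = 1740×10³ / 31.21 = 55760 N·m.
J = π(d_o⁴ − d_i⁴)/32 = π(0.414⁴ − 0.238⁴)/32 = 2.569×10^-3 m⁴.
τ_max = T·r/J = 55760 × 0.207 / 2.569×10^-3 = 4.493×10^6 Pa.

0.652 ksi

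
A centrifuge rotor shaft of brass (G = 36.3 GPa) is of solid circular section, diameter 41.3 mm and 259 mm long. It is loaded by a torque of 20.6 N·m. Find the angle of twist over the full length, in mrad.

0.515 mrad

J = πd⁴/32 = π(0.0413)⁴/32 = 2.856×10^-7 m⁴.
θ = T·L/(G·J) = 20.60 × 0.259 / (36.3×10⁹ × 2.856×10^-7) = 5.146×10^-4 rad.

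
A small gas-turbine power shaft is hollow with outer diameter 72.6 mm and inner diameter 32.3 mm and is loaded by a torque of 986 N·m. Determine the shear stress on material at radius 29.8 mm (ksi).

1.63 ksi

J = π(d_o⁴ − d_i⁴)/32 = π(0.0726⁴ − 0.0323⁴)/32 = 2.621×10^-6 m⁴.
Shear stress varies linearly with radius: τ = T·r/J = 986.0 × 0.0298 / 2.621×10^-6 = 1.121×10^7 Pa.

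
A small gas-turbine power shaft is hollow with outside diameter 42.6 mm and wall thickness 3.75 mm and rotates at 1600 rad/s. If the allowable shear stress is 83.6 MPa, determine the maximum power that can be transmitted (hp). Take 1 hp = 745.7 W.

1470 hp

J = π(d_o⁴ − d_i⁴)/32 = π(0.0426⁴ − 0.0351⁴)/32 = 1.743×10^-7 m⁴.
T_max = τ_allow·J/r = 8.36×10^7 × 1.743×10^-7 / 0.0213 = 684.1 N·m.
ω = 1600 rad/s, so P_max = T_max·ω = 1.095×10^6 W.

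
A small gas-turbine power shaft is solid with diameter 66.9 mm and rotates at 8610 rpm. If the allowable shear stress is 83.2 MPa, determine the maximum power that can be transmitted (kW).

4410 kW

J = πd⁴/32 = π(0.0669)⁴/32 = 1.967×10^-6 m⁴.
T_max = τ_allow·J/r = 8.32×10^7 × 1.967×10^-6 / 0.0335 = 4891 N·m.
ω = 2π·8610/60 = 901.6 rad/s, so P_max = T_max·ω = 4.410×10^6 W.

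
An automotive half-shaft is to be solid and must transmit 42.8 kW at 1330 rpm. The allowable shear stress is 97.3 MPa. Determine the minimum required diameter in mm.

ω = 2π·1330/60 = 139.3 rad/s, so T = P/ω = 42.8×10³ / 139.3 = 307.3 N·m.
For a solid shaft τ_max = 16T/(πd³), so d = (16T/(π τ_allow))^(1/3) = (16·307.3/(π·9.73×10^7))^(1/3) = 0.02524 m.

25.2 mm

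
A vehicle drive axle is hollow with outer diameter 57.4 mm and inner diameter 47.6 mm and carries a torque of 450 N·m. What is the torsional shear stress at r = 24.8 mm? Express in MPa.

J = π(d_o⁴ − d_i⁴)/32 = π(0.0574⁴ − 0.0476⁴)/32 = 5.617×10^-7 m⁴.
Shear stress varies linearly with radius: τ = T·r/J = 450.0 × 0.0248 / 5.617×10^-7 = 1.987×10^7 Pa.

19.9 MPa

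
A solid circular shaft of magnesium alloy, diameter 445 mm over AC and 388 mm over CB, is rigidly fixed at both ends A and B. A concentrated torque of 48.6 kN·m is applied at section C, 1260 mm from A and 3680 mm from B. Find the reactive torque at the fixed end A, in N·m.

Compatibility: T_A·a/J_AC = T_B·b/J_CB with T_A + T_B = T₀.
J_AC = 3.85×10^-3 m⁴, J_CB = 2.22×10^-3 m⁴, so T_A = T₀·(J_AC/a)/((J_AC/a)+(J_CB/b)) = 40570 N·m, T_B = 8028 N·m.

40600 N·m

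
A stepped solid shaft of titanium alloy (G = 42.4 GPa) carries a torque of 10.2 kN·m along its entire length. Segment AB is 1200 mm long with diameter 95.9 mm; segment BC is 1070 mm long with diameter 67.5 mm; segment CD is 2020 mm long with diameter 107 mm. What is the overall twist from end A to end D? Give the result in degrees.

11.4°

J_AB = π(0.0959)⁴/32 = 8.30×10^-6 m⁴; J_BC = π(0.0675)⁴/32 = 2.04×10^-6 m⁴; J_CD = π(0.107)⁴/32 = 1.29×10^-5 m⁴.
θ = (T/G)·Σ L_i/J_i = (10200/42.4×10⁹)·(1.20/8.30×10^-6 + 1.07/2.04×10^-6 + 2.02/1.29×10^-5) = 0.1988 rad.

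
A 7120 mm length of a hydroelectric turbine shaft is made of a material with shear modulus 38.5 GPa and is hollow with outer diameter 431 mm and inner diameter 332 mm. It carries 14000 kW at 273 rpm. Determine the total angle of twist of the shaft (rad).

ω = 2π·273/60 = 28.59 rad/s, so T = P/ω = 14000×10³ / 28.59 = 489700 N·m.
J = π(d_o⁴ − d_i⁴)/32 = π(0.431⁴ − 0.332⁴)/32 = 2.195×10^-3 m⁴.
θ = T·L/(G·J) = 489700 × 7.12 / (38.5×10⁹ × 2.195×10^-3) = 0.04126 rad.

0.0413 rad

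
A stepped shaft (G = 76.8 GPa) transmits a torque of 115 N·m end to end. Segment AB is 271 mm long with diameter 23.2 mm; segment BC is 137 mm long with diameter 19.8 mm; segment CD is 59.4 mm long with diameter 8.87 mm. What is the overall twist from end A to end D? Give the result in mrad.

174 mrad

J_AB = π(0.0232)⁴/32 = 2.84×10^-8 m⁴; J_BC = π(0.0198)⁴/32 = 1.51×10^-8 m⁴; J_CD = π(0.00887)⁴/32 = 6.08×10^-10 m⁴.
θ = (T/G)·Σ L_i/J_i = (115.0/76.8×10⁹)·(0.271/2.84×10^-8 + 0.137/1.51×10^-8 + 0.0594/6.08×10^-10) = 0.1742 rad.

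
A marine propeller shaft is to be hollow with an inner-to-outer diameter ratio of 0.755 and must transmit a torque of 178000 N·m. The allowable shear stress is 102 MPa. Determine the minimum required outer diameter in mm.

For a hollow shaft with d_i/d_o = 0.755: τ_max = 16T/(π d_o³ (1−k⁴)), so d_o = [16T/(π τ_allow (1−k⁴))]^(1/3) = [16·178000/(π·1.02×10^8·0.6751)]^(1/3) = 0.2361 m.

236 mm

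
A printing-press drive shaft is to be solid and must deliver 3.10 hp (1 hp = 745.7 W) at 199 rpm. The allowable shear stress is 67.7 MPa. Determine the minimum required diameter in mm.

20.3 mm

ω = 2π·199/60 = 20.84 rad/s, so T = P/ω = 3.10×745.7 / 20.84 = 110.9 N·m.
For a solid shaft τ_max = 16T/(πd³), so d = (16T/(π τ_allow))^(1/3) = (16·110.9/(π·6.77×10^7))^(1/3) = 0.02028 m.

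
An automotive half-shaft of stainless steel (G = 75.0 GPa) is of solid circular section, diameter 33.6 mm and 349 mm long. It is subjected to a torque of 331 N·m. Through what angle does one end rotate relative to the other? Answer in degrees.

0.705°

J = πd⁴/32 = π(0.0336)⁴/32 = 1.251×10^-7 m⁴.
θ = T·L/(G·J) = 331.0 × 0.349 / (75.0×10⁹ × 1.251×10^-7) = 0.01231 rad.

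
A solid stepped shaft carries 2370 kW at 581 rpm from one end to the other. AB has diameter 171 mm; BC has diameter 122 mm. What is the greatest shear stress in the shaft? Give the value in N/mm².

109 N/mm²

ω = 2π·581/60 = 60.84 rad/s, so T = P/ω = 2370×10³ / 60.84 = 38950 N·m.
Under the same torque, τ_max = 16T/(πd³) is largest where d is smallest — segment BC (d = 122 mm).
τ_max = 16·38950/(π·(0.122)³) = 1.093×10^8 Pa.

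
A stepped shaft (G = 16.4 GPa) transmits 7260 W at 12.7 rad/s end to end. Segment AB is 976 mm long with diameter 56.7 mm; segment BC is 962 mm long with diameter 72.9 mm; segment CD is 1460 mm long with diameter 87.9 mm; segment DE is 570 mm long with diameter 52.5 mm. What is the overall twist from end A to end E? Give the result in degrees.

ω = 12.7 rad/s, so T = P/ω = 7260 / 12.70 = 571.7 N·m.
J_AB = π(0.0567)⁴/32 = 1.01×10^-6 m⁴; J_BC = π(0.0729)⁴/32 = 2.77×10^-6 m⁴; J_CD = π(0.0879)⁴/32 = 5.86×10^-6 m⁴; J_DE = π(0.0525)⁴/32 = 7.46×10^-7 m⁴.
θ = (T/G)·Σ L_i/J_i = (571.7/16.4×10⁹)·(0.976/1.01×10^-6 + 0.962/2.77×10^-6 + 1.46/5.86×10^-6 + 0.570/7.46×10^-7) = 0.08094 rad.

4.64°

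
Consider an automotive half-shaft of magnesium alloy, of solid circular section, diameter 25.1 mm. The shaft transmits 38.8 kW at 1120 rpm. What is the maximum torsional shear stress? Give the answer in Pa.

1.07e8 Pa

ω = 2π·1120/60 = 117.3 rad/s, so T = P/ω = 38.8×10³ / 117.3 = 330.8 N·m.
J = πd⁴/32 = π(0.0251)⁴/32 = 3.897×10^-8 m⁴.
τ_max = T·r/J = 330.8 × 0.0126 / 3.897×10^-8 = 1.065×10^8 Pa.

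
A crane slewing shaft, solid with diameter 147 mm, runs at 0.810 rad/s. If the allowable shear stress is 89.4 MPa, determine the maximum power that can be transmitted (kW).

J = πd⁴/32 = π(0.147)⁴/32 = 4.584×10^-5 m⁴.
T_max = τ_allow·J/r = 8.94×10^7 × 4.584×10^-5 / 0.0735 = 55760 N·m.
ω = 0.810 rad/s, so P_max = T_max·ω = 4.517×10^4 W.

45.2 kW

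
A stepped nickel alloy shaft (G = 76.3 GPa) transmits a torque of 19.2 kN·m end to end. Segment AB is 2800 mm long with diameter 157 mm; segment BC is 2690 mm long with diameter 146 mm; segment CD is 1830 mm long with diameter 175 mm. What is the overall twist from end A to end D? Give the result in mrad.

J_AB = π(0.157)⁴/32 = 5.96×10^-5 m⁴; J_BC = π(0.146)⁴/32 = 4.46×10^-5 m⁴; J_CD = π(0.175)⁴/32 = 9.21×10^-5 m⁴.
θ = (T/G)·Σ L_i/J_i = (19200/76.3×10⁹)·(2.80/5.96×10^-5 + 2.69/4.46×10^-5 + 1.83/9.21×10^-5) = 0.03199 rad.

32.0 mrad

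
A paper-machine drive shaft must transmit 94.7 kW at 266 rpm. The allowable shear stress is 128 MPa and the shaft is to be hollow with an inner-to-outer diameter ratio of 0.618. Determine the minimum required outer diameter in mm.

ω = 2π·266/60 = 27.86 rad/s, so T = P/ω = 94.7×10³ / 27.86 = 3400 N·m.
For a hollow shaft with d_i/d_o = 0.618: τ_max = 16T/(π d_o³ (1−k⁴)), so d_o = [16T/(π τ_allow (1−k⁴))]^(1/3) = [16·3400/(π·1.28×10^8·0.8541)]^(1/3) = 0.05410 m.

54.1 mm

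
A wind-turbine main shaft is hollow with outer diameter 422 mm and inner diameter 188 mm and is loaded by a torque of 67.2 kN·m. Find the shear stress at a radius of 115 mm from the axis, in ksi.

J = π(d_o⁴ − d_i⁴)/32 = π(0.422⁴ − 0.188⁴)/32 = 2.991×10^-3 m⁴.
Shear stress varies linearly with radius: τ = T·r/J = 67200 × 0.115 / 2.991×10^-3 = 2.584×10^6 Pa.

0.375 ksi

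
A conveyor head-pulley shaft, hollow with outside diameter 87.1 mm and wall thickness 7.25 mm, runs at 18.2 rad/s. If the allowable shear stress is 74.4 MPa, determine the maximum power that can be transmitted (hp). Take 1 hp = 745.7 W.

122 hp

J = π(d_o⁴ − d_i⁴)/32 = π(0.0871⁴ − 0.0726⁴)/32 = 2.923×10^-6 m⁴.
T_max = τ_allow·J/r = 7.44×10^7 × 2.923×10^-6 / 0.0435 = 4993 N·m.
ω = 18.2 rad/s, so P_max = T_max·ω = 9.088×10^4 W.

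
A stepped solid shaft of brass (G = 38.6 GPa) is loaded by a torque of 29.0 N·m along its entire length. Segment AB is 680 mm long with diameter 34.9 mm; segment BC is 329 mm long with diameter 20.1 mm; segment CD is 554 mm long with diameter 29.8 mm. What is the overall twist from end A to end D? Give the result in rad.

0.0243 rad

J_AB = π(0.0349)⁴/32 = 1.46×10^-7 m⁴; J_BC = π(0.0201)⁴/32 = 1.60×10^-8 m⁴; J_CD = π(0.0298)⁴/32 = 7.74×10^-8 m⁴.
θ = (T/G)·Σ L_i/J_i = (29.00/38.6×10⁹)·(0.680/1.46×10^-7 + 0.329/1.60×10^-8 + 0.554/7.74×10^-8) = 0.02431 rad.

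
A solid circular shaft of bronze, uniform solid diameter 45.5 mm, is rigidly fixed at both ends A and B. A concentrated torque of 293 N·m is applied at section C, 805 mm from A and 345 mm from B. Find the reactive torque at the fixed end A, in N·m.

87.9 N·m

With uniform GJ and both ends fixed, compatibility θ_AC = θ_CB gives T_A·a = T_B·b, together with T_A + T_B = T₀.
T_A = T₀·b/(a+b) = 293.0·345/1150 = 87.90 N·m; T_B = 205.1 N·m.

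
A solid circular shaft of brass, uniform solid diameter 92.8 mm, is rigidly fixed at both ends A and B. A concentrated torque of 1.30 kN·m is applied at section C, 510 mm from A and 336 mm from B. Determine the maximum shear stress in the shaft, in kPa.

With uniform GJ and both ends fixed, compatibility θ_AC = θ_CB gives T_A·a = T_B·b, together with T_A + T_B = T₀.
T_A = T₀·b/(a+b) = 1300·336/846.0 = 516.3 N·m; T_B = 783.7 N·m.
τ in each portion: τ_AC = 3.29×10^6 Pa, τ_CB = 4.99×10^6 Pa; maximum is in CB.
τ_max = T_CB·r/J = 783.7·0.0464/7.28×10^-6 = 4.994×10^6 Pa.

4990 kPa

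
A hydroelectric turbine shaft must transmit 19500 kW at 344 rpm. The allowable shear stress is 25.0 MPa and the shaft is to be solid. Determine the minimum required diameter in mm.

ω = 2π·344/60 = 36.02 rad/s, so T = P/ω = 19500×10³ / 36.02 = 541300 N·m.
For a solid shaft τ_max = 16T/(πd³), so d = (16T/(π τ_allow))^(1/3) = (16·541300/(π·2.50×10^7))^(1/3) = 0.4795 m.

480 mm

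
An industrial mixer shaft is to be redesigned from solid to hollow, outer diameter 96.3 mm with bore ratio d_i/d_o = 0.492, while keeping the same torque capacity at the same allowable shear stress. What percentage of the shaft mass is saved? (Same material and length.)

21.1 %

Equal τ_max and T ⇒ the solid shaft needs d_s³ = d_o³(1−k⁴), so d_s = 96.3·(1−0.492⁴)^(1/3) = 94.38 mm.
Area ratio A_h/A_s = d_o²(1−k²)/d_s² = (1−k²)/(1−k⁴)^(2/3) = 0.7891.
Mass saving = 1 − 0.7891 = 21.1 %.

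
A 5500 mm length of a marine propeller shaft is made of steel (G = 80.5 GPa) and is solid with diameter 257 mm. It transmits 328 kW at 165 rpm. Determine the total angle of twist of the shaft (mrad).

ω = 2π·165/60 = 17.28 rad/s, so T = P/ω = 328×10³ / 17.28 = 18980 N·m.
J = πd⁴/32 = π(0.257)⁴/32 = 4.283×10^-4 m⁴.
θ = T·L/(G·J) = 18980 × 5.50 / (80.5×10⁹ × 4.283×10^-4) = 3.028×10^-3 rad.

3.03 mrad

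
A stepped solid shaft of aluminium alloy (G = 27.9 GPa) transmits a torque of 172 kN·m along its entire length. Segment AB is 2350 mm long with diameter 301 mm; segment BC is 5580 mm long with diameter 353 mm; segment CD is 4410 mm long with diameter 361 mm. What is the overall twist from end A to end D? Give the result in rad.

J_AB = π(0.301)⁴/32 = 8.06×10^-4 m⁴; J_BC = π(0.353)⁴/32 = 1.52×10^-3 m⁴; J_CD = π(0.361)⁴/32 = 1.67×10^-3 m⁴.
θ = (T/G)·Σ L_i/J_i = (172000/27.9×10⁹)·(2.35/8.06×10^-4 + 5.58/1.52×10^-3 + 4.41/1.67×10^-3) = 0.05685 rad.

0.0568 rad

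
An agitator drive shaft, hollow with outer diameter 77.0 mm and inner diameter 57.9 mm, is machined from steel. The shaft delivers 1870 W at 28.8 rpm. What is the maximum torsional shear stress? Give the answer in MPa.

ω = 2π·28.8/60 = 3.016 rad/s, so T = P/ω = 1870 / 3.016 = 620.0 N·m.
J = π(d_o⁴ − d_i⁴)/32 = π(0.0770⁴ − 0.0579⁴)/32 = 2.348×10^-6 m⁴.
τ_max = T·r/J = 620.0 × 0.0385 / 2.348×10^-6 = 1.017×10^7 Pa.

10.2 MPa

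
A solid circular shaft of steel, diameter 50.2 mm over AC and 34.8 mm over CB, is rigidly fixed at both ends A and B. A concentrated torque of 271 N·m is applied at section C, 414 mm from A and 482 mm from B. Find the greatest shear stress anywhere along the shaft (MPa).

Compatibility: T_A·a/J_AC = T_B·b/J_CB with T_A + T_B = T₀.
J_AC = 6.23×10^-7 m⁴, J_CB = 1.44×10^-7 m⁴, so T_A = T₀·(J_AC/a)/((J_AC/a)+(J_CB/b)) = 226.1 N·m, T_B = 44.86 N·m.
τ in each portion: τ_AC = 9.10×10^6 Pa, τ_CB = 5.42×10^6 Pa; maximum is in AC.
τ_max = T_AC·r/J = 226.1·0.0251/6.23×10^-7 = 9.104×10^6 Pa.

9.10 MPa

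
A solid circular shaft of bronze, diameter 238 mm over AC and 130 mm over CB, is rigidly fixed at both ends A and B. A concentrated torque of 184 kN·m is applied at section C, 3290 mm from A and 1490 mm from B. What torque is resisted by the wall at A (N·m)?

154000 N·m

Compatibility: T_A·a/J_AC = T_B·b/J_CB with T_A + T_B = T₀.
J_AC = 3.15×10^-4 m⁴, J_CB = 2.80×10^-5 m⁴, so T_A = T₀·(J_AC/a)/((J_AC/a)+(J_CB/b)) = 153800 N·m, T_B = 30220 N·m.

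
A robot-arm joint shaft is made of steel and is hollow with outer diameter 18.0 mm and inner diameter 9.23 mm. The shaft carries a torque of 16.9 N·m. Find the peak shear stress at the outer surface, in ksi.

J = π(d_o⁴ − d_i⁴)/32 = π(0.0180⁴ − 0.00923⁴)/32 = 9.593×10^-9 m⁴.
τ_max = T·r/J = 16.90 × 0.00900 / 9.593×10^-9 = 1.585×10^7 Pa.

2.30 ksi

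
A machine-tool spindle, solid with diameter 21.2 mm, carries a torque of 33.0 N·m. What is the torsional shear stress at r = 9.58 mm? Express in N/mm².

J = πd⁴/32 = π(0.0212)⁴/32 = 1.983×10^-8 m⁴.
Shear stress varies linearly with radius: τ = T·r/J = 33.00 × 0.00958 / 1.983×10^-8 = 1.594×10^7 Pa.

15.9 N/mm²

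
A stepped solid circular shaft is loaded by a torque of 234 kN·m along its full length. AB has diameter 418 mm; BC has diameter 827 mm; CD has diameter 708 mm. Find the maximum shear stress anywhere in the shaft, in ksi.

Under the same torque, τ_max = 16T/(πd³) is largest where d is smallest — segment AB (d = 418 mm).
τ_max = 16·234000/(π·(0.418)³) = 1.632×10^7 Pa.

2.37 ksi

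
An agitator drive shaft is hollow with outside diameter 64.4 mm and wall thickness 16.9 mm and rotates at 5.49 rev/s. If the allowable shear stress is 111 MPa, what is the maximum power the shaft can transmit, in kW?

191 kW

J = π(d_o⁴ − d_i⁴)/32 = π(0.0644⁴ − 0.0306⁴)/32 = 1.603×10^-6 m⁴.
T_max = τ_allow·J/r = 1.11×10^8 × 1.603×10^-6 / 0.0322 = 5524 N·m.
ω = 2π·5.49 = 34.49 rad/s, so P_max = T_max·ω = 1.906×10^5 W.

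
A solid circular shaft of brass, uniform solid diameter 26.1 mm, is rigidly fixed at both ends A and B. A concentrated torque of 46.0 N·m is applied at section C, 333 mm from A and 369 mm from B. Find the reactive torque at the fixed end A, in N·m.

With uniform GJ and both ends fixed, compatibility θ_AC = θ_CB gives T_A·a = T_B·b, together with T_A + T_B = T₀.
T_A = T₀·b/(a+b) = 46.00·369/702.0 = 24.18 N·m; T_B = 21.82 N·m.

24.2 N·m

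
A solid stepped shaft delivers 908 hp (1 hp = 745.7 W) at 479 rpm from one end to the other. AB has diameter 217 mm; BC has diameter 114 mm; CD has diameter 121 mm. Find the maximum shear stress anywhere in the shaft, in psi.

ω = 2π·479/60 = 50.16 rad/s, so T = P/ω = 908×745.7 / 50.16 = 13500 N·m.
Under the same torque, τ_max = 16T/(πd³) is largest where d is smallest — segment BC (d = 114 mm).
τ_max = 16·13500/(π·(0.114)³) = 4.640×10^7 Pa.

6730 psi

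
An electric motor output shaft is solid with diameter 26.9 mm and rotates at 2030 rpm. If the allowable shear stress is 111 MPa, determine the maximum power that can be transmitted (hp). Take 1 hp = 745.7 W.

121 hp

J = πd⁴/32 = π(0.0269)⁴/32 = 5.141×10^-8 m⁴.
T_max = τ_allow·J/r = 1.11×10^8 × 5.141×10^-8 / 0.0135 = 424.2 N·m.
ω = 2π·2030/60 = 212.6 rad/s, so P_max = T_max·ω = 9.019×10^4 W.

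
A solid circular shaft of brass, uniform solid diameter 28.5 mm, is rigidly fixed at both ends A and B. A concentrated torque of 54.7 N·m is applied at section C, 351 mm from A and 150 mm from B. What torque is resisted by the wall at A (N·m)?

16.4 N·m

With uniform GJ and both ends fixed, compatibility θ_AC = θ_CB gives T_A·a = T_B·b, together with T_A + T_B = T₀.
T_A = T₀·b/(a+b) = 54.70·150/501.0 = 16.38 N·m; T_B = 38.32 N·m.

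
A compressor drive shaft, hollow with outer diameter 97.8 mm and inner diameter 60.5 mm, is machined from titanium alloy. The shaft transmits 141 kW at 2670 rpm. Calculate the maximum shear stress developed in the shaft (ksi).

0.467 ksi

ω = 2π·2670/60 = 279.6 rad/s, so T = P/ω = 141×10³ / 279.6 = 504.3 N·m.
J = π(d_o⁴ − d_i⁴)/32 = π(0.0978⁴ − 0.0605⁴)/32 = 7.666×10^-6 m⁴.
τ_max = T·r/J = 504.3 × 0.0489 / 7.666×10^-6 = 3.217×10^6 Pa.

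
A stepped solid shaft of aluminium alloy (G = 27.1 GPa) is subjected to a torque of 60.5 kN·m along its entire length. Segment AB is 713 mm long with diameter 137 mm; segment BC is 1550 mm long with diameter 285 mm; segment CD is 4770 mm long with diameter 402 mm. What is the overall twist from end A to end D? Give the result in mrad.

J_AB = π(0.137)⁴/32 = 3.46×10^-5 m⁴; J_BC = π(0.285)⁴/32 = 6.48×10^-4 m⁴; J_CD = π(0.402)⁴/32 = 2.56×10^-3 m⁴.
θ = (T/G)·Σ L_i/J_i = (60500/27.1×10⁹)·(0.713/3.46×10^-5 + 1.55/6.48×10^-4 + 4.77/2.56×10^-3) = 0.05552 rad.

55.5 mrad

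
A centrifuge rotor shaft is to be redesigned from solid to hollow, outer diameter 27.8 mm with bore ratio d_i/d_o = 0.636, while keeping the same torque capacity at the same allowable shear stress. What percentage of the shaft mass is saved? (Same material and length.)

Equal τ_max and T ⇒ the solid shaft needs d_s³ = d_o³(1−k⁴), so d_s = 27.8·(1−0.636⁴)^(1/3) = 26.19 mm.
Area ratio A_h/A_s = d_o²(1−k²)/d_s² = (1−k²)/(1−k⁴)^(2/3) = 0.6708.
Mass saving = 1 − 0.6708 = 32.9 %.

32.9 %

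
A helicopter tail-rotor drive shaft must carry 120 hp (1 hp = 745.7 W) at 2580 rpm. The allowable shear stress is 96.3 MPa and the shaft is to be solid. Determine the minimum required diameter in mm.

ω = 2π·2580/60 = 270.2 rad/s, so T = P/ω = 120×745.7 / 270.2 = 331.2 N·m.
For a solid shaft τ_max = 16T/(πd³), so d = (16T/(π τ_allow))^(1/3) = (16·331.2/(π·9.63×10^7))^(1/3) = 0.02597 m.

26.0 mm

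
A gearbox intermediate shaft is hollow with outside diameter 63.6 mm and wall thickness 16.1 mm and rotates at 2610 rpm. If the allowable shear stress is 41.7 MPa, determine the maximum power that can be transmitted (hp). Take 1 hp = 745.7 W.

726 hp

J = π(d_o⁴ − d_i⁴)/32 = π(0.0636⁴ − 0.0314⁴)/32 = 1.511×10^-6 m⁴.
T_max = τ_allow·J/r = 4.17×10^7 × 1.511×10^-6 / 0.0318 = 1981 N·m.
ω = 2π·2610/60 = 273.3 rad/s, so P_max = T_max·ω = 5.415×10^5 W.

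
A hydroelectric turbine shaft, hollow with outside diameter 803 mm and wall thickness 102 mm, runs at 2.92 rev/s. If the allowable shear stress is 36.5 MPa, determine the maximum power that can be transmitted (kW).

J = π(d_o⁴ − d_i⁴)/32 = π(0.803⁴ − 0.599⁴)/32 = 0.02818 m⁴.
T_max = τ_allow·J/r = 3.65×10^7 × 0.02818 / 0.402 = 2.562e6 N·m.
ω = 2π·2.92 = 18.35 rad/s, so P_max = T_max·ω = 4.700×10^7 W.

47000 kW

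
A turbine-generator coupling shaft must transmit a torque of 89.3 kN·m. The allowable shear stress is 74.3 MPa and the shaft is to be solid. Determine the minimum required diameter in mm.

For a solid shaft τ_max = 16T/(πd³), so d = (16T/(π τ_allow))^(1/3) = (16·89300/(π·7.43×10^7))^(1/3) = 0.1829 m.

183 mm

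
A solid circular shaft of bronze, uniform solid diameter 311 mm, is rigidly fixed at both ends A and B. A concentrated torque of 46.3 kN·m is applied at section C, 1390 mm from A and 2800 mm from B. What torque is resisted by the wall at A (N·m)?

30900 N·m

With uniform GJ and both ends fixed, compatibility θ_AC = θ_CB gives T_A·a = T_B·b, together with T_A + T_B = T₀.
T_A = T₀·b/(a+b) = 46300·2800/4190 = 30940 N·m; T_B = 15360 N·m.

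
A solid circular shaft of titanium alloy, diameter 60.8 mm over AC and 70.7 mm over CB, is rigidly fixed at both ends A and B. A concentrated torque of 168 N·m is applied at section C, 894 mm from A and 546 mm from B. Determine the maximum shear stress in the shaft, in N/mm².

1.81 N/mm²

Compatibility: T_A·a/J_AC = T_B·b/J_CB with T_A + T_B = T₀.
J_AC = 1.34×10^-6 m⁴, J_CB = 2.45×10^-6 m⁴, so T_A = T₀·(J_AC/a)/((J_AC/a)+(J_CB/b)) = 42.07 N·m, T_B = 125.9 N·m.
τ in each portion: τ_AC = 9.53×10^5 Pa, τ_CB = 1.81×10^6 Pa; maximum is in CB.
τ_max = T_CB·r/J = 125.9·0.0353/2.45×10^-6 = 1.815×10^6 Pa.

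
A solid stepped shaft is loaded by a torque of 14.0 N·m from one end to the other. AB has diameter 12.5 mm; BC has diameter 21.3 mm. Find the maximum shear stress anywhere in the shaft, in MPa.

Under the same torque, τ_max = 16T/(πd³) is largest where d is smallest — segment AB (d = 12.5 mm).
τ_max = 16·14.00/(π·(0.0125)³) = 3.651×10^7 Pa.

36.5 MPa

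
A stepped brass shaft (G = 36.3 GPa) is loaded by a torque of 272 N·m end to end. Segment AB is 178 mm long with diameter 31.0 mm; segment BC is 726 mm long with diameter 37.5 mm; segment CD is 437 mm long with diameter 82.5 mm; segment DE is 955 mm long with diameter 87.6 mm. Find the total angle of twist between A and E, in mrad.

J_AB = π(0.0310)⁴/32 = 9.07×10^-8 m⁴; J_BC = π(0.0375)⁴/32 = 1.94×10^-7 m⁴; J_CD = π(0.0825)⁴/32 = 4.55×10^-6 m⁴; J_DE = π(0.0876)⁴/32 = 5.78×10^-6 m⁴.
θ = (T/G)·Σ L_i/J_i = (272.0/36.3×10⁹)·(0.178/9.07×10^-8 + 0.726/1.94×10^-7 + 0.437/4.55×10^-6 + 0.955/5.78×10^-6) = 0.04469 rad.

44.7 mrad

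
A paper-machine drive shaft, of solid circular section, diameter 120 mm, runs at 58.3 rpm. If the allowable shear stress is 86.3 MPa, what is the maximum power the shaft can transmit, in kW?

179 kW

J = πd⁴/32 = π(0.120)⁴/32 = 2.036×10^-5 m⁴.
T_max = τ_allow·J/r = 8.63×10^7 × 2.036×10^-5 / 0.0600 = 29280 N·m.
ω = 2π·58.3/60 = 6.105 rad/s, so P_max = T_max·ω = 1.788×10^5 W.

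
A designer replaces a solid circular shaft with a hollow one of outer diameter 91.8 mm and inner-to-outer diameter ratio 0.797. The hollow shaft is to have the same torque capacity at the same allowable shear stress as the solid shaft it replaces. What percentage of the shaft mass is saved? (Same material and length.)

48.5 %

Equal τ_max and T ⇒ the solid shaft needs d_s³ = d_o³(1−k⁴), so d_s = 91.8·(1−0.797⁴)^(1/3) = 77.28 mm.
Area ratio A_h/A_s = d_o²(1−k²)/d_s² = (1−k²)/(1−k⁴)^(2/3) = 0.5148.
Mass saving = 1 − 0.5148 = 48.5 %.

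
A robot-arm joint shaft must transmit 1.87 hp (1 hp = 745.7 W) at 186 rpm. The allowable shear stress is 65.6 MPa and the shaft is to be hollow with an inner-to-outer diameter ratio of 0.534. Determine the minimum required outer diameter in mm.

18.2 mm

ω = 2π·186/60 = 19.48 rad/s, so T = P/ω = 1.87×745.7 / 19.48 = 71.59 N·m.
For a hollow shaft with d_i/d_o = 0.534: τ_max = 16T/(π d_o³ (1−k⁴)), so d_o = [16T/(π τ_allow (1−k⁴))]^(1/3) = [16·71.59/(π·6.56×10^7·0.9187)]^(1/3) = 0.01822 m.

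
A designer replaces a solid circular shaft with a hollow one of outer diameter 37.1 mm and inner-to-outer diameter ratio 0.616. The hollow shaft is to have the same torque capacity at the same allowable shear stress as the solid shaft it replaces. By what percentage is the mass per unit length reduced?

31.2 %

Equal τ_max and T ⇒ the solid shaft needs d_s³ = d_o³(1−k⁴), so d_s = 37.1·(1−0.616⁴)^(1/3) = 35.23 mm.
Area ratio A_h/A_s = d_o²(1−k²)/d_s² = (1−k²)/(1−k⁴)^(2/3) = 0.6883.
Mass saving = 1 − 0.6883 = 31.2 %.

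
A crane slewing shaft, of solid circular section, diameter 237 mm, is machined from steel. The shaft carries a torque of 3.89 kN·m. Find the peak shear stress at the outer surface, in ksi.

J = πd⁴/32 = π(0.237)⁴/32 = 3.097×10^-4 m⁴.
τ_max = T·r/J = 3890 × 0.118 / 3.097×10^-4 = 1.488×10^6 Pa.

0.216 ksi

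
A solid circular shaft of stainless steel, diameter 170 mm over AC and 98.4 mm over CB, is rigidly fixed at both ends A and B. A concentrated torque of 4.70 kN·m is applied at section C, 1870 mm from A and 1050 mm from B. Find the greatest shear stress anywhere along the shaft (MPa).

4.19 MPa

Compatibility: T_A·a/J_AC = T_B·b/J_CB with T_A + T_B = T₀.
J_AC = 8.20×10^-5 m⁴, J_CB = 9.20×10^-6 m⁴, so T_A = T₀·(J_AC/a)/((J_AC/a)+(J_CB/b)) = 3917 N·m, T_B = 783.0 N·m.
τ in each portion: τ_AC = 4.06×10^6 Pa, τ_CB = 4.19×10^6 Pa; maximum is in CB.
τ_max = T_CB·r/J = 783.0·0.0492/9.20×10^-6 = 4.186×10^6 Pa.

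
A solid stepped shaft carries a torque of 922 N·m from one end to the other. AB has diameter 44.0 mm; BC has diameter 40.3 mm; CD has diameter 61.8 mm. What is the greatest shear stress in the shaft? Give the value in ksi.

10.4 ksi

Under the same torque, τ_max = 16T/(πd³) is largest where d is smallest — segment BC (d = 40.3 mm).
τ_max = 16·922.0/(π·(0.0403)³) = 7.174×10^7 Pa.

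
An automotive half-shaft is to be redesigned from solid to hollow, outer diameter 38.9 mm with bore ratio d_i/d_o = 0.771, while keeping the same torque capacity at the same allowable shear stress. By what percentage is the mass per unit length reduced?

Equal τ_max and T ⇒ the solid shaft needs d_s³ = d_o³(1−k⁴), so d_s = 38.9·(1−0.771⁴)^(1/3) = 33.64 mm.
Area ratio A_h/A_s = d_o²(1−k²)/d_s² = (1−k²)/(1−k⁴)^(2/3) = 0.5423.
Mass saving = 1 − 0.5423 = 45.8 %.

45.8 %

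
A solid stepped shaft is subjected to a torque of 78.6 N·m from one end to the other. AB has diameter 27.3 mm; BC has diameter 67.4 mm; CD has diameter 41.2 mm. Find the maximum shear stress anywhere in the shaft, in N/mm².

19.7 N/mm²

Under the same torque, τ_max = 16T/(πd³) is largest where d is smallest — segment AB (d = 27.3 mm).
τ_max = 16·78.60/(π·(0.0273)³) = 1.967×10^7 Pa.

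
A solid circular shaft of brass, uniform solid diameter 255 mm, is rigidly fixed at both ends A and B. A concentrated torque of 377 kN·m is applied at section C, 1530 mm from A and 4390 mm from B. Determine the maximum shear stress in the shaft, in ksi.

12.5 ksi

With uniform GJ and both ends fixed, compatibility θ_AC = θ_CB gives T_A·a = T_B·b, together with T_A + T_B = T₀.
T_A = T₀·b/(a+b) = 377000·4390/5920 = 279600 N·m; T_B = 97430 N·m.
τ in each portion: τ_AC = 8.59×10^7 Pa, τ_CB = 2.99×10^7 Pa; maximum is in AC.
τ_max = T_AC·r/J = 279600·0.128/4.15×10^-4 = 8.587×10^7 Pa.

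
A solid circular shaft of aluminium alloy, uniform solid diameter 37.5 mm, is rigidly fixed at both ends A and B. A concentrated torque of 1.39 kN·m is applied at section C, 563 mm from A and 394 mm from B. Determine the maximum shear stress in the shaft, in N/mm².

79.0 N/mm²

With uniform GJ and both ends fixed, compatibility θ_AC = θ_CB gives T_A·a = T_B·b, together with T_A + T_B = T₀.
T_A = T₀·b/(a+b) = 1390·394/957.0 = 572.3 N·m; T_B = 817.7 N·m.
τ in each portion: τ_AC = 5.53×10^7 Pa, τ_CB = 7.90×10^7 Pa; maximum is in CB.
τ_max = T_CB·r/J = 817.7·0.0187/1.94×10^-7 = 7.897×10^7 Pa.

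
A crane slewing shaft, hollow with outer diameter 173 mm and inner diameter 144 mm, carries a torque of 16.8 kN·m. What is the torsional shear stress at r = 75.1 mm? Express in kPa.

J = π(d_o⁴ − d_i⁴)/32 = π(0.173⁴ − 0.144⁴)/32 = 4.573×10^-5 m⁴.
Shear stress varies linearly with radius: τ = T·r/J = 16800 × 0.0751 / 4.573×10^-5 = 2.759×10^7 Pa.

27600 kPa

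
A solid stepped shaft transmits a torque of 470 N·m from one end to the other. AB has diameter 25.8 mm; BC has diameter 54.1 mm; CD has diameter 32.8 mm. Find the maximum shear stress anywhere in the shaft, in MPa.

Under the same torque, τ_max = 16T/(πd³) is largest where d is smallest — segment AB (d = 25.8 mm).
τ_max = 16·470.0/(π·(0.0258)³) = 1.394×10^8 Pa.

139 MPa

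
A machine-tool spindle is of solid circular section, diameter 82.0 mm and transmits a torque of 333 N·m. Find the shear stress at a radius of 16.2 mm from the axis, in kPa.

1220 kPa

J = πd⁴/32 = π(0.0820)⁴/32 = 4.439×10^-6 m⁴.
Shear stress varies linearly with radius: τ = T·r/J = 333.0 × 0.0162 / 4.439×10^-6 = 1.215×10^6 Pa.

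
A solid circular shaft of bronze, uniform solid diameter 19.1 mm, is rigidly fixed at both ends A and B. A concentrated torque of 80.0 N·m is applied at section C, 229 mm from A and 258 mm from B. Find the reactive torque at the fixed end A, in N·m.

42.4 N·m

With uniform GJ and both ends fixed, compatibility θ_AC = θ_CB gives T_A·a = T_B·b, together with T_A + T_B = T₀.
T_A = T₀·b/(a+b) = 80.00·258/487.0 = 42.38 N·m; T_B = 37.62 N·m.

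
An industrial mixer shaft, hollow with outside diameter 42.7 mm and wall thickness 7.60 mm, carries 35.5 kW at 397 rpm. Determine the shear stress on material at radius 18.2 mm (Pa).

ω = 2π·397/60 = 41.57 rad/s, so T = P/ω = 35.5×10³ / 41.57 = 853.9 N·m.
J = π(d_o⁴ − d_i⁴)/32 = π(0.0427⁴ − 0.0275⁴)/32 = 2.702×10^-7 m⁴.
Shear stress varies linearly with radius: τ = T·r/J = 853.9 × 0.0182 / 2.702×10^-7 = 5.751×10^7 Pa.

5.75e7 Pa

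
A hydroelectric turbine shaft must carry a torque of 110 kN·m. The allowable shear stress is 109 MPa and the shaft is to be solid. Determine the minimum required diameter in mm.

For a solid shaft τ_max = 16T/(πd³), so d = (16T/(π τ_allow))^(1/3) = (16·110000/(π·1.09×10^8))^(1/3) = 0.1726 m.

173 mm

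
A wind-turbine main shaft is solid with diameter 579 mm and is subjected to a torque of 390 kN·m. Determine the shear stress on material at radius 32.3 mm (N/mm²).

J = πd⁴/32 = π(0.579)⁴/32 = 0.01103 m⁴.
Shear stress varies linearly with radius: τ = T·r/J = 390000 × 0.0323 / 0.01103 = 1.142×10^6 Pa.

1.14 N/mm²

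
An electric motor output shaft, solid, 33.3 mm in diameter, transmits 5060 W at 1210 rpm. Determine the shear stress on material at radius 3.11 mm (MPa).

ω = 2π·1210/60 = 126.7 rad/s, so T = P/ω = 5060 / 126.7 = 39.93 N·m.
J = πd⁴/32 = π(0.0333)⁴/32 = 1.207×10^-7 m⁴.
Shear stress varies linearly with radius: τ = T·r/J = 39.93 × 0.00311 / 1.207×10^-7 = 1.029×10^6 Pa.

1.03 MPa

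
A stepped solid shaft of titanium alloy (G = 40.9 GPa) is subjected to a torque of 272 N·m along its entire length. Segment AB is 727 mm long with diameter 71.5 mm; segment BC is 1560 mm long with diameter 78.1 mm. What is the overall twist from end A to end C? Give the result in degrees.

J_AB = π(0.0715)⁴/32 = 2.57×10^-6 m⁴; J_BC = π(0.0781)⁴/32 = 3.65×10^-6 m⁴.
θ = (T/G)·Σ L_i/J_i = (272.0/40.9×10⁹)·(0.727/2.57×10^-6 + 1.56/3.65×10^-6) = 4.725×10^-3 rad.

0.271°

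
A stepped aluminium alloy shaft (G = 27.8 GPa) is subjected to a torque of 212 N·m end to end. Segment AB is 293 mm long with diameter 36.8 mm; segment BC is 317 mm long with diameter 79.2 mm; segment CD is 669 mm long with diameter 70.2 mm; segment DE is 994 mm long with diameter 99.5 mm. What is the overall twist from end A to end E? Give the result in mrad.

J_AB = π(0.0368)⁴/32 = 1.80×10^-7 m⁴; J_BC = π(0.0792)⁴/32 = 3.86×10^-6 m⁴; J_CD = π(0.0702)⁴/32 = 2.38×10^-6 m⁴; J_DE = π(0.0995)⁴/32 = 9.62×10^-6 m⁴.
θ = (T/G)·Σ L_i/J_i = (212.0/27.8×10⁹)·(0.293/1.80×10^-7 + 0.317/3.86×10^-6 + 0.669/2.38×10^-6 + 0.994/9.62×10^-6) = 0.01596 rad.

16.0 mrad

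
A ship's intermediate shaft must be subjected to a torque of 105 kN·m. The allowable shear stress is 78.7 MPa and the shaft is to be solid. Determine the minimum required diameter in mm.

189 mm

For a solid shaft τ_max = 16T/(πd³), so d = (16T/(π τ_allow))^(1/3) = (16·105000/(π·7.87×10^7))^(1/3) = 0.1894 m.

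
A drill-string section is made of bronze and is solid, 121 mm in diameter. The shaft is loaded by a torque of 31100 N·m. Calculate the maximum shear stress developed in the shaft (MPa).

89.4 MPa

J = πd⁴/32 = π(0.121)⁴/32 = 2.104×10^-5 m⁴.
τ_max = T·r/J = 31100 × 0.0605 / 2.104×10^-5 = 8.941×10^7 Pa.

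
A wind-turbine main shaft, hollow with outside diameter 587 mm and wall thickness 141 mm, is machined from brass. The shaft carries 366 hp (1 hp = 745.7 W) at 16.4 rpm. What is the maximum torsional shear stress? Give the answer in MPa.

4.32 MPa

ω = 2π·16.4/60 = 1.717 rad/s, so T = P/ω = 366×745.7 / 1.717 = 158900 N·m.
J = π(d_o⁴ − d_i⁴)/32 = π(0.587⁴ − 0.305⁴)/32 = 0.01081 m⁴.
τ_max = T·r/J = 158900 × 0.293 / 0.01081 = 4.316×10^6 Pa.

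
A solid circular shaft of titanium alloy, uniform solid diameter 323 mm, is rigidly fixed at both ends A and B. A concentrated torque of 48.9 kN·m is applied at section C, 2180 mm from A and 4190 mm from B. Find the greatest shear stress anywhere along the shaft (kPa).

With uniform GJ and both ends fixed, compatibility θ_AC = θ_CB gives T_A·a = T_B·b, together with T_A + T_B = T₀.
T_A = T₀·b/(a+b) = 48900·4190/6370 = 32160 N·m; T_B = 16740 N·m.
τ in each portion: τ_AC = 4.86×10^6 Pa, τ_CB = 2.53×10^6 Pa; maximum is in AC.
τ_max = T_AC·r/J = 32160·0.162/1.07×10^-3 = 4.861×10^6 Pa.

4860 kPa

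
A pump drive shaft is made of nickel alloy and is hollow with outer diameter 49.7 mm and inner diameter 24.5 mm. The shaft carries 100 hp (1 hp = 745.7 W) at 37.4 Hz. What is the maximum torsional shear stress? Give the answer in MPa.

14.0 MPa

ω = 2π·37.4 = 235.0 rad/s, so T = P/ω = 100×745.7 / 235.0 = 317.3 N·m.
J = π(d_o⁴ − d_i⁴)/32 = π(0.0497⁴ − 0.0245⁴)/32 = 5.636×10^-7 m⁴.
τ_max = T·r/J = 317.3 × 0.0249 / 5.636×10^-7 = 1.399×10^7 Pa.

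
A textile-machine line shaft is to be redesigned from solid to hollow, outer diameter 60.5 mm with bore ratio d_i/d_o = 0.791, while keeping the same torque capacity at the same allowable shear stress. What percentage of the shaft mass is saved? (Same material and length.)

Equal τ_max and T ⇒ the solid shaft needs d_s³ = d_o³(1−k⁴), so d_s = 60.5·(1−0.791⁴)^(1/3) = 51.27 mm.
Area ratio A_h/A_s = d_o²(1−k²)/d_s² = (1−k²)/(1−k⁴)^(2/3) = 0.5213.
Mass saving = 1 − 0.5213 = 47.9 %.

47.9 %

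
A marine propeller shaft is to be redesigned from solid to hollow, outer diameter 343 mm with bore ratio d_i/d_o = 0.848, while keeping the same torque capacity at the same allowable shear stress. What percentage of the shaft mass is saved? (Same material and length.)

Equal τ_max and T ⇒ the solid shaft needs d_s³ = d_o³(1−k⁴), so d_s = 343·(1−0.848⁴)^(1/3) = 269.1 mm.
Area ratio A_h/A_s = d_o²(1−k²)/d_s² = (1−k²)/(1−k⁴)^(2/3) = 0.4564.
Mass saving = 1 − 0.4564 = 54.4 %.

54.4 %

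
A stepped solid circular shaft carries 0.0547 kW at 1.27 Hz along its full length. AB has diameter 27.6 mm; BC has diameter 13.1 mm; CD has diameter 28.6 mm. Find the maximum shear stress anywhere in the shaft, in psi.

ω = 2π·1.27 = 7.980 rad/s, so T = P/ω = 0.0547×10³ / 7.980 = 6.855 N·m.
Under the same torque, τ_max = 16T/(πd³) is largest where d is smallest — segment BC (d = 13.1 mm).
τ_max = 16·6.855/(π·(0.0131)³) = 1.553×10^7 Pa.

2250 psi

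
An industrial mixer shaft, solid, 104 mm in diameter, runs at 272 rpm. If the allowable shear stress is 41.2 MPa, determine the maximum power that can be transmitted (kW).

J = πd⁴/32 = π(0.104)⁴/32 = 1.149×10^-5 m⁴.
T_max = τ_allow·J/r = 4.12×10^7 × 1.149×10^-5 / 0.0520 = 9100 N·m.
ω = 2π·272/60 = 28.48 rad/s, so P_max = T_max·ω = 2.592×10^5 W.

259 kW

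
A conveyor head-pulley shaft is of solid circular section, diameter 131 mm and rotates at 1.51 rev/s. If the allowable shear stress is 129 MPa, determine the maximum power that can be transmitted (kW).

J = πd⁴/32 = π(0.131)⁴/32 = 2.891×10^-5 m⁴.
T_max = τ_allow·J/r = 1.29×10^8 × 2.891×10^-5 / 0.0655 = 56940 N·m.
ω = 2π·1.51 = 9.488 rad/s, so P_max = T_max·ω = 5.402×10^5 W.

540 kW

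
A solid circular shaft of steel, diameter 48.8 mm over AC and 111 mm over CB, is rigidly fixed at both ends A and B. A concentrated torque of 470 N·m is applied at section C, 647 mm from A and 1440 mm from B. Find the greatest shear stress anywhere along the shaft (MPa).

Compatibility: T_A·a/J_AC = T_B·b/J_CB with T_A + T_B = T₀.
J_AC = 5.57×10^-7 m⁴, J_CB = 1.49×10^-5 m⁴, so T_A = T₀·(J_AC/a)/((J_AC/a)+(J_CB/b)) = 36.08 N·m, T_B = 433.9 N·m.
τ in each portion: τ_AC = 1.58×10^6 Pa, τ_CB = 1.62×10^6 Pa; maximum is in CB.
τ_max = T_CB·r/J = 433.9·0.0555/1.49×10^-5 = 1.616×10^6 Pa.

1.62 MPa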